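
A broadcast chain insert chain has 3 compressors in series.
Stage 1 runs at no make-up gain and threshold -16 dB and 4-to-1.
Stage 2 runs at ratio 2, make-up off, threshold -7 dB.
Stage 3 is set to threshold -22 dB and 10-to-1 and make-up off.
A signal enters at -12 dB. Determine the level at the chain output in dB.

-21.3 dB

Stage 1: 4 dB above -16 dB, reduced 4:1 to 1 dB above → -15 dB.
Stage 2: -15 dB is at or below the -7 dB threshold — no compression; output -15 dB.
Stage 3: 7 dB above -22 dB, reduced 10:1 to 0.7 dB above → -21.3 dB.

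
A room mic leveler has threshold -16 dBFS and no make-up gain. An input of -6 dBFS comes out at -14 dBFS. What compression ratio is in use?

Input overshoot = -6 − (-16) = 10 dB; output overshoot = -14 − (-16) = 2 dB.
Ratio = 10 / 2 = 5.

5:1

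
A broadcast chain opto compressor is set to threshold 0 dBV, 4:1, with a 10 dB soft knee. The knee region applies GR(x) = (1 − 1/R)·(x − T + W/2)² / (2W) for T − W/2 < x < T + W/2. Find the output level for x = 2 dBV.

0.1625 dBV

x − T + W/2 = 2 − 0 + 5 = 7.
GR = (1 − 1/4) × 7² / 20 = 0.75 × 49 / 20 = 1.8375 dB.
Output = 2 − 1.8375 = 0.1625 dBV.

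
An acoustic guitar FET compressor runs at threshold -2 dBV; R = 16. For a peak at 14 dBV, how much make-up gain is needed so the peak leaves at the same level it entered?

Overshoot 16 dB → 16/16 = 1 dB after compression, so the compressed level is -2 + 1 = -1 dBV.
Make-up = target − compressed = 14 − (-1) = 15 dB.

15 dB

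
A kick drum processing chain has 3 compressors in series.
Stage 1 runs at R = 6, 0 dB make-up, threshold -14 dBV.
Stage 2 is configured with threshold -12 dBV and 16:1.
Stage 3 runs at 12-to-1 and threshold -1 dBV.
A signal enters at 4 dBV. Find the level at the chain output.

Stage 1: 4 dBV is 18 dB over -14 dBV; at 6:1 that becomes 3 dB over, giving -11 dBV.
Stage 2: overshoot 1 dB → 1/16 = 0.0625 dB → -11.9375 dBV.
Stage 3: -11.9375 dBV ≤ -1 dBV, so stage 3 doesn't engage; output -11.9375 dBV.

-11.9375 dBV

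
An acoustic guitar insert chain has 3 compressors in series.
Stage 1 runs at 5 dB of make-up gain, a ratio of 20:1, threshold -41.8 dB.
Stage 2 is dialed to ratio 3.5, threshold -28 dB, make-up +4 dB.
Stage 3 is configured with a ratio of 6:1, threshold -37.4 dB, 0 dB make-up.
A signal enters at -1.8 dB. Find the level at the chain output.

-36.3 dB

Stage 1: 40 dB above -41.8 dB, reduced 20:1 to 2 dB above → -39.8 dB; +5 dB make-up → -34.8 dB.
Stage 2: -34.8 dB is at or below the -28 dB threshold — no compression; make-up brings it to -30.8 dB.
Stage 3: overshoot 6.6 dB → 6.6/6 = 1.1 dB → -36.3 dB.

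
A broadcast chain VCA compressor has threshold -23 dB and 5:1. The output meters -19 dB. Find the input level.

The compressed level sits -19 − (-23) = 4 dB over threshold.
Undo the ratio: input overshoot = 4 × 5 = 20 dB, giving input = -3 dB.

-3 dB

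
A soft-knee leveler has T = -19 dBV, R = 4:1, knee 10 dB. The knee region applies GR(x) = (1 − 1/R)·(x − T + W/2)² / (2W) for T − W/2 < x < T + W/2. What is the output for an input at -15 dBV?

x − T + W/2 = -15 − (-19) + 5 = 9.
GR = (1 − 1/4) × 9² / 20 = 0.75 × 81 / 20 = 3.0375 dB.
Output = -15 − 3.0375 = -18.0375 dBV.

-18.0375 dBV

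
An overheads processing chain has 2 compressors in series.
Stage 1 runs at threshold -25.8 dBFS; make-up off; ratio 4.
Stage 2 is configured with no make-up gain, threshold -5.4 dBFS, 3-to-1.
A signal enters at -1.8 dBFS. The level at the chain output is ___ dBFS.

Stage 1: 24 dB above -25.8 dBFS, reduced 4:1 to 6 dB above → -19.8 dBFS.
Stage 2: -19.8 dBFS is at or below the -5.4 dBFS threshold — no compression; output -19.8 dBFS.

-19.8 dBFS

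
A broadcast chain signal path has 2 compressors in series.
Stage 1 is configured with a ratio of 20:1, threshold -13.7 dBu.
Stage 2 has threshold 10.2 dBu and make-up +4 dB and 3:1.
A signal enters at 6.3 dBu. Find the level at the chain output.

Stage 1: 6.3 dBu is 20 dB over -13.7 dBu; at 20:1 that becomes 1 dB over, giving -12.7 dBu.
Stage 2: below threshold (-12.7 ≤ 10.2); passes unchanged; make-up brings it to -8.7 dBu.

-8.7 dBu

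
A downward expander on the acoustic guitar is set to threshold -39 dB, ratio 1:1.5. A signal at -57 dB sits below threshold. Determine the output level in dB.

-66 dB

Undershoot = (-39) − (-57) = 18 dB.
At 1:1.5, that expands to 27 dB under threshold.
Output = -39 − 27 = -66 dB.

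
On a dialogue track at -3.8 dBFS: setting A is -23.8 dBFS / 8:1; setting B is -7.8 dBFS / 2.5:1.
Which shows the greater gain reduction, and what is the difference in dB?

A, by 15.1 dB

A: 20 dB over, compressed to 2.5 dB over, so 17.5 dB of GR.
B: 4 dB over, compressed to 1.6 dB over, so 2.4 dB of GR.
A applies 15.1 dB more gain reduction.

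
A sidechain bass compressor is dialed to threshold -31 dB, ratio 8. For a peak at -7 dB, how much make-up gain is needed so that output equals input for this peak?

Without make-up, output = threshold + overshoot/8 = -31 + 3 = -28 dB.
Gap to target: 21 dB.

21 dB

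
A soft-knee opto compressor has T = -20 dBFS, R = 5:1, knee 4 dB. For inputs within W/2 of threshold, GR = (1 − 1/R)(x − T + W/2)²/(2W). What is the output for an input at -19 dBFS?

x − T + W/2 = -19 − (-20) + 2 = 3.
GR = (1 − 1/5) × 3² / 8 = 0.8 × 9 / 8 = 0.9 dB.
Output = -19 − 0.9 = -19.9 dBFS.

-19.9 dBFS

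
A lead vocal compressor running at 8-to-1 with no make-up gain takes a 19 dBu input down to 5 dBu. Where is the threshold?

Gain reduction = 19 − 5 = 14 dB; output overshoot = GR / (R − 1) = 14 / 7 = 2 dB.
Threshold = output − output overshoot = 5 − 2 = 3 dBu.

3 dBu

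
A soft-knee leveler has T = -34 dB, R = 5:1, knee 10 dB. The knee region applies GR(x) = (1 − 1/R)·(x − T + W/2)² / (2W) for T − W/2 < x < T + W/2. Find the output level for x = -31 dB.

x − T + W/2 = -31 − (-34) + 5 = 8.
GR = (1 − 1/5) × 8² / 20 = 0.8 × 64 / 20 = 2.56 dB.
Output = -31 − 2.56 = -33.56 dB.

-33.56 dB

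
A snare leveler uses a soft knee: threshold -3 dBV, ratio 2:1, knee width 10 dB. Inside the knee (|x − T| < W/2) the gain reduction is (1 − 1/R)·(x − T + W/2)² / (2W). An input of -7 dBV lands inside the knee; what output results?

-7.025 dBV

x − T + W/2 = -7 − (-3) + 5 = 1.
GR = (1 − 1/2) × 1² / 20 = 0.5 × 1 / 20 = 0.025 dB.
Output = -7 − 0.025 = -7.025 dBV.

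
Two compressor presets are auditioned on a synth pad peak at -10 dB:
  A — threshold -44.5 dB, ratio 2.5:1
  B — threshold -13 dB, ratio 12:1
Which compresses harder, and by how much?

A, by 17.95 dB

A: 34.5 dB over, compressed to 13.8 dB over, so 20.7 dB of GR.
B: 3 dB over, compressed to 0.25 dB over, so 2.75 dB of GR.
A applies 17.95 dB more gain reduction.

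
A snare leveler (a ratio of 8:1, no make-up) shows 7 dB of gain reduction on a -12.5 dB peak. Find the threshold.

-20.5 dB

Input is 8 dB above T (since output overshoot × R = input overshoot: (-19.5 − T)·8 = -12.5 − T gives T = -20.5 dB).
Check: -20.5 + (-12.5 − (-20.5))/8 = -20.5 + 1 = -19.5 dB. ✓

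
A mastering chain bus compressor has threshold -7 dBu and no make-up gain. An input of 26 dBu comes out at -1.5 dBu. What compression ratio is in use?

Input overshoot = 26 − (-7) = 33 dB; output overshoot = -1.5 − (-7) = 5.5 dB.
Ratio = 33 / 5.5 = 6.

6:1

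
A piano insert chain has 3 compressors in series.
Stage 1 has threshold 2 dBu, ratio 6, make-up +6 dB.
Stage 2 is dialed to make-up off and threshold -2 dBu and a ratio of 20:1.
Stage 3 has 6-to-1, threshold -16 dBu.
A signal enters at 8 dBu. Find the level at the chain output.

Stage 1: overshoot 6 dB → 6/6 = 1 dB → 3 dBu; +6 dB make-up → 9 dBu.
Stage 2: overshoot 11 dB → 11/20 = 0.55 dB → -1.45 dBu.
Stage 3: -1.45 dBu is 14.55 dB over -16 dBu; at 6:1 that becomes 2.425 dB over, giving -13.575 dBu.

-13.575 dBu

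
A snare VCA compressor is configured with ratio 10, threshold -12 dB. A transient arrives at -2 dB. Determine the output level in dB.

-11 dB

Overshoot: -2 − (-12) = 10 dB.
At 10:1 the overshoot is divided by 10, leaving 1 dB above threshold.
That puts the output at -11 dB.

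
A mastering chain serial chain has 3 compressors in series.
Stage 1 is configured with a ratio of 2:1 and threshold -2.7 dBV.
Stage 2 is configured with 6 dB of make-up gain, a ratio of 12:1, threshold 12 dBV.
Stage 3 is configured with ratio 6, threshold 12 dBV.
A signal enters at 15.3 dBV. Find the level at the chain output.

12.05 dBV

Stage 1: 15.3 dBV is 18 dB over -2.7 dBV; at 2:1 that becomes 9 dB over, giving 6.3 dBV.
Stage 2: 6.3 dBV ≤ 12 dBV, so stage 2 doesn't engage; make-up brings it to 12.3 dBV.
Stage 3: 0.3 dB above 12 dBV, reduced 6:1 to 0.05 dB above → 12.05 dBV.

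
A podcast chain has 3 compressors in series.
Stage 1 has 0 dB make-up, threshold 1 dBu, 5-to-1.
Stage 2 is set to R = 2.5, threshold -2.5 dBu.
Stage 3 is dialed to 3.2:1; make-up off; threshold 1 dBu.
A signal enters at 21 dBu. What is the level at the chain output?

Stage 1: overshoot 20 dB → 20/5 = 4 dB → 5 dBu.
Stage 2: 5 dBu is 7.5 dB over -2.5 dBu; at 2.5:1 that becomes 3 dB over, giving 0.5 dBu.
Stage 3: 0.5 dBu ≤ 1 dBu, so stage 3 doesn't engage; output 0.5 dBu.

0.5 dBu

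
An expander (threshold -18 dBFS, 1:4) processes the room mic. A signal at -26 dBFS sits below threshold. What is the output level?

-50 dBFS

The input is 8 dB below the -18 dBFS threshold.
A 1:4 expander multiplies undershoot by 4: 8 × 4 = 32 dB below threshold.
Output = -18 − 32 = -50 dBFS.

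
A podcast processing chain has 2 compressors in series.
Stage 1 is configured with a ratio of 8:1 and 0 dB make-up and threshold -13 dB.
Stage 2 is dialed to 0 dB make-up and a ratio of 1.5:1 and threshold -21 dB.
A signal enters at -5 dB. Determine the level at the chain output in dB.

-15 dB

Stage 1: overshoot 8 dB → 8/8 = 1 dB → -12 dB.
Stage 2: -12 dB is 9 dB over -21 dB; at 1.5:1 that becomes 6 dB over, giving -15 dB.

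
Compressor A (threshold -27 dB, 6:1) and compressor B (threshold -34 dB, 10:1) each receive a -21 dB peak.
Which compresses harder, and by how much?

B, by 6.7 dB

A: GR = 6 − 6/6 = 5 dB.
B: GR = 13 − 13/10 = 11.7 dB.
B applies 6.7 dB more gain reduction.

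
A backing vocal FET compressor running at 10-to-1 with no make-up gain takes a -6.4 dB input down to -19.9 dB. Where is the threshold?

Input is 15 dB above T (since output overshoot × R = input overshoot: (-19.9 − T)·10 = -6.4 − T gives T = -21.4 dB).
Check: -21.4 + (-6.4 − (-21.4))/10 = -21.4 + 1.5 = -19.9 dB. ✓

-21.4 dB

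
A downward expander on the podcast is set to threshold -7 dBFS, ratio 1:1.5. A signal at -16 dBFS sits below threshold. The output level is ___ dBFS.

Below threshold, a 1:1.5 expander applies gain = (1.5−1)×(T − x) of attenuation.
(1.5−1) × 9 = 4.5 dB, so output = -16 − 4.5 = -20.5 dBFS.

-20.5 dBFS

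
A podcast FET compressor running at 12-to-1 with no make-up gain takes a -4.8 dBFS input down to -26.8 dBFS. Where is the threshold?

-28.8 dBFS

Let T be the threshold. Output overshoot = (input overshoot)/R, so -26.8 − T = (-4.8 − T)/12.
12·(-26.8 − T) = -4.8 − T → 11·T = -321.6 − (-4.8) = -316.8.
T = -316.8/11 = -28.8 dBFS.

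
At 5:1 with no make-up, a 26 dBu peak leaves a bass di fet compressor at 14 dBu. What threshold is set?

Gain reduction = 26 − 14 = 12 dB; output overshoot = GR / (R − 1) = 12 / 4 = 3 dB.
Threshold = output − output overshoot = 14 − 3 = 11 dBu.

11 dBu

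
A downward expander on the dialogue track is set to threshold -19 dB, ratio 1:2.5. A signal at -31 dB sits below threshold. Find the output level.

-49 dB

Undershoot = (-19) − (-31) = 12 dB.
At 1:2.5, that expands to 30 dB under threshold.
Output = -19 − 30 = -49 dB.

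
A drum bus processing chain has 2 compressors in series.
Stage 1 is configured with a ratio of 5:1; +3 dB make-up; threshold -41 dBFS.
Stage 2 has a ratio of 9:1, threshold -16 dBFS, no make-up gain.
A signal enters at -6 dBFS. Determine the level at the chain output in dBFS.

-31 dBFS

Stage 1: overshoot 35 dB → 35/5 = 7 dB → -34 dBFS; +3 dB make-up → -31 dBFS.
Stage 2: -31 dBFS ≤ -16 dBFS, so stage 2 doesn't engage; output -31 dBFS.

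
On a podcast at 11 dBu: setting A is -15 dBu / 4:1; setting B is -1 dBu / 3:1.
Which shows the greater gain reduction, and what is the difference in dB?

A, by 11.5 dB

A: overshoot 26 dB → output overshoot 6.5 dB → GR 19.5 dB.
B: overshoot 12 dB → output overshoot 4 dB → GR 8 dB.
A applies 11.5 dB more gain reduction.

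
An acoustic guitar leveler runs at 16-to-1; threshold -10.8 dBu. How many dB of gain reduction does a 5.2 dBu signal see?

Overshoot = 5.2 − (-10.8) = 16 dB.
After 16:1 compression the overshoot becomes 16/16 = 1 dB.
GR = overshoot in − overshoot out = 16 − 1 = 15 dB.

15 dB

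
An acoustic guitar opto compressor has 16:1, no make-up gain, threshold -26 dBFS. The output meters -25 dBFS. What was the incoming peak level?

-10 dBFS

That's 1 dB above the -26 dBFS threshold.
Before 16:1 compression the overshoot was 1 × 16 = 16 dB, so input = -26 + 16 = -10 dBFS.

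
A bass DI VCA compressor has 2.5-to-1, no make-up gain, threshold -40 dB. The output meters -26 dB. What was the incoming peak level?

Post-compression overshoot = -26 − (-40) = 14 dB.
Input overshoot = R × output overshoot = 35 dB → input = -40 + 35 = -5 dB.

-5 dB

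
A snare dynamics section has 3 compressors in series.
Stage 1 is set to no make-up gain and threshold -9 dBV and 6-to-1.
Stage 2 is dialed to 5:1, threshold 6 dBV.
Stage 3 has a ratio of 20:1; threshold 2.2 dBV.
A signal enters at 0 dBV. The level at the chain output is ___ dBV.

-7.5 dBV

Stage 1: overshoot 9 dB → 9/6 = 1.5 dB → -7.5 dBV.
Stage 2: below threshold (-7.5 ≤ 6); passes unchanged; output -7.5 dBV.
Stage 3: -7.5 dBV ≤ 2.2 dBV, so stage 3 doesn't engage; output -7.5 dBV.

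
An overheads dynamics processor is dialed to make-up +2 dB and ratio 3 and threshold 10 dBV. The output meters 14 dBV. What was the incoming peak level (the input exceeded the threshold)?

16 dBV

Before make-up, the level was 14 − 2 = 12 dBV.
The compressed level sits 12 − 10 = 2 dB over threshold.
Input overshoot = R × output overshoot = 6 dB → input = 10 + 6 = 16 dBV.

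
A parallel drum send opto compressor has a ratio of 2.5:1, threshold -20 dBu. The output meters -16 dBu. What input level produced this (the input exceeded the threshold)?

Post-compression overshoot = -16 − (-20) = 4 dB.
Before 2.5:1 compression the overshoot was 4 × 2.5 = 10 dB, so input = -20 + 10 = -10 dBu.

-10 dBu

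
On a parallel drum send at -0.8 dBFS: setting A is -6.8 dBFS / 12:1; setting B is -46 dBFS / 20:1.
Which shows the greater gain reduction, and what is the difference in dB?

A: GR = 6 − 6/12 = 5.5 dB.
B: GR = 45.2 − 45.2/20 = 42.94 dB.
B applies 37.44 dB more gain reduction.

B, by 37.44 dB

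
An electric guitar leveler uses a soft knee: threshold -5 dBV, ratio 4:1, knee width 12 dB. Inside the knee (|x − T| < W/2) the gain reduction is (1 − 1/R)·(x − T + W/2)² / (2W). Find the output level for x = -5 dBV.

-6.125 dBV

x − T + W/2 = -5 − (-5) + 6 = 6.
GR = (1 − 1/4) × 6² / 24 = 0.75 × 36 / 24 = 1.125 dB.
Output = -5 − 1.125 = -6.125 dBV.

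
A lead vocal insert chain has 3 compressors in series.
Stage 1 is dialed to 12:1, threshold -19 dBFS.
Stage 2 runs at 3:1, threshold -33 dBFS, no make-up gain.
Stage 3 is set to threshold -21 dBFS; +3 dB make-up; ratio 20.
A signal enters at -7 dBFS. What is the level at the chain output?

Stage 1: overshoot 12 dB → 12/12 = 1 dB → -18 dBFS.
Stage 2: 15 dB above -33 dBFS, reduced 3:1 to 5 dB above → -28 dBFS.
Stage 3: -28 dBFS is at or below the -21 dBFS threshold — no compression; make-up brings it to -25 dBFS.

-25 dBFS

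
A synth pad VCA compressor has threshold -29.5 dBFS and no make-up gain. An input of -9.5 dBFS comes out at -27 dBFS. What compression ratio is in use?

Input overshoot = -9.5 − (-29.5) = 20 dB; output overshoot = -27 − (-29.5) = 2.5 dB.
Ratio = 20 / 2.5 = 8.

8:1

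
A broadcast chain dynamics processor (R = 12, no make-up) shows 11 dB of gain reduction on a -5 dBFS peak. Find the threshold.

Input is 12 dB above T (since output overshoot × R = input overshoot: (-16 − T)·12 = -5 − T gives T = -17 dBFS).
Check: -17 + (-5 − (-17))/12 = -17 + 1 = -16 dBFS. ✓

-17 dBFS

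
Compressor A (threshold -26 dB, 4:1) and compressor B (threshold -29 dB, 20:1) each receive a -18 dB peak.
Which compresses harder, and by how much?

B, by 4.45 dB

A: overshoot 8 dB → output overshoot 2 dB → GR 6 dB.
B: overshoot 11 dB → output overshoot 0.55 dB → GR 10.45 dB.
Difference: 4.45 dB in favour of B.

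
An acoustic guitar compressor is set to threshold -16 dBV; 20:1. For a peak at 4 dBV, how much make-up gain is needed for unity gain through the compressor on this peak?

19 dB

Without make-up, output = threshold + overshoot/20 = -16 + 1 = -15 dBV.
Gap to target: 19 dB.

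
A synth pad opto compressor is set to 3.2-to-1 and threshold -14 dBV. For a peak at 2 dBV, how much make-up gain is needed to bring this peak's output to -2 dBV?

Overshoot 16 dB → 16/3.2 = 5 dB after compression, so the compressed level is -14 + 5 = -9 dBV.
Make-up = target − compressed = -2 − (-9) = 7 dB.

7 dB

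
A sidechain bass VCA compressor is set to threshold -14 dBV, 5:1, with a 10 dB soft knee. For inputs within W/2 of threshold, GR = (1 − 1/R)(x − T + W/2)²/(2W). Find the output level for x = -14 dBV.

-15 dBV

x − T + W/2 = -14 − (-14) + 5 = 5.
GR = (1 − 1/5) × 5² / 20 = 0.8 × 25 / 20 = 1 dB.
Output = -14 − 1 = -15 dBV.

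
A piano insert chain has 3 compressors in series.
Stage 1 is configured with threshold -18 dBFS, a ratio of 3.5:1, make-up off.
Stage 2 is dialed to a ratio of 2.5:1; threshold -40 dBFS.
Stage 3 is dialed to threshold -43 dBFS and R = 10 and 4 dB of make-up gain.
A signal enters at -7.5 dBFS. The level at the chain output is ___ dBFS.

-37.7 dBFS

Stage 1: 10.5 dB above -18 dBFS, reduced 3.5:1 to 3 dB above → -15 dBFS.
Stage 2: overshoot 25 dB → 25/2.5 = 10 dB → -30 dBFS.
Stage 3: overshoot 13 dB → 13/10 = 1.3 dB → -41.7 dBFS; +4 dB make-up → -37.7 dBFS.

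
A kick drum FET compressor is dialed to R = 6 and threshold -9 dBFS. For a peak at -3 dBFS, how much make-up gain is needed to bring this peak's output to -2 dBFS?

The peak compresses to -9 + 6/6 = -8 dBFS.
To reach -2 dBFS requires -2 − (-8) = 6 dB of make-up.

6 dB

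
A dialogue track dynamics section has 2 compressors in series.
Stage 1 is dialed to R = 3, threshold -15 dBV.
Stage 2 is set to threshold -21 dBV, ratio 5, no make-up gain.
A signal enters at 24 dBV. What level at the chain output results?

-17.2 dBV

Stage 1: 39 dB above -15 dBV, reduced 3:1 to 13 dB above → -2 dBV.
Stage 2: 19 dB above -21 dBV, reduced 5:1 to 3.8 dB above → -17.2 dBV.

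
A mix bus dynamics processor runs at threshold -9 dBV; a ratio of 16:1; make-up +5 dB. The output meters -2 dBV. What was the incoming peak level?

Stripping the +5 dB make-up gives -7 dBV at the gain stage.
The compressed level sits -7 − (-9) = 2 dB over threshold.
Undo the ratio: input overshoot = 2 × 16 = 32 dB, giving input = 23 dBV.

23 dBV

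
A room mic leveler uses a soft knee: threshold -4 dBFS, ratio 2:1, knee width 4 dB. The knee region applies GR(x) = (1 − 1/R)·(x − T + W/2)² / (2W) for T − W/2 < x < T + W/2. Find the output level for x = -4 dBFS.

x − T + W/2 = -4 − (-4) + 2 = 2.
GR = (1 − 1/2) × 2² / 8 = 0.5 × 4 / 8 = 0.25 dB.
Output = -4 − 0.25 = -4.25 dBFS.

-4.25 dBFS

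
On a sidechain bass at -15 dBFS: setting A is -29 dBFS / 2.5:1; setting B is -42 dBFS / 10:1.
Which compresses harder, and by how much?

B, by 15.9 dB

A: GR = 14 − 14/2.5 = 8.4 dB.
B: GR = 27 − 27/10 = 24.3 dB.
Difference: 15.9 dB in favour of B.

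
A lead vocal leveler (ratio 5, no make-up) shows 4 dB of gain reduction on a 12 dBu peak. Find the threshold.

Gain reduction = 12 − 8 = 4 dB; output overshoot = GR / (R − 1) = 4 / 4 = 1 dB.
Threshold = output − output overshoot = 8 − 1 = 7 dBu.

7 dBu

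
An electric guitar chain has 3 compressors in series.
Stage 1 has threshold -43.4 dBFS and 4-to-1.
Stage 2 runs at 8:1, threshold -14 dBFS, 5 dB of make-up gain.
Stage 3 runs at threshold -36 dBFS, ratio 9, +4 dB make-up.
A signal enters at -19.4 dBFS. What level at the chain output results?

Stage 1: 24 dB above -43.4 dBFS, reduced 4:1 to 6 dB above → -37.4 dBFS.
Stage 2: -37.4 dBFS is at or below the -14 dBFS threshold — no compression; make-up brings it to -32.4 dBFS.
Stage 3: -32.4 dBFS is 3.6 dB over -36 dBFS; at 9:1 that becomes 0.4 dB over, giving -35.6 dBFS; +4 dB make-up → -31.6 dBFS.

-31.6 dBFS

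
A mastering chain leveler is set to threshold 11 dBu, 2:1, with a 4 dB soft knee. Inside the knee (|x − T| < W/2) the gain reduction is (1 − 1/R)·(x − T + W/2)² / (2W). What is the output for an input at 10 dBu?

x − T + W/2 = 10 − 11 + 2 = 1.
GR = (1 − 1/2) × 1² / 8 = 0.5 × 1 / 8 = 0.0625 dB.
Output = 10 − 0.0625 = 9.9375 dBu.

9.9375 dBu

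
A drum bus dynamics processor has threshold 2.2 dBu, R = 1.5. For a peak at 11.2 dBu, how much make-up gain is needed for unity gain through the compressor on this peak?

Overshoot 9 dB → 9/1.5 = 6 dB after compression, so the compressed level is 2.2 + 6 = 8.2 dBu.
Make-up = target − compressed = 11.2 − 8.2 = 3 dB.

3 dB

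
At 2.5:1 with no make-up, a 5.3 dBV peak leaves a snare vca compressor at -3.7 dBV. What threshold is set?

-9.7 dBV

Gain reduction = 5.3 − (-3.7) = 9 dB; output overshoot = GR / (R − 1) = 9 / 1.5 = 6 dB.
Threshold = output − output overshoot = -3.7 − 6 = -9.7 dBV.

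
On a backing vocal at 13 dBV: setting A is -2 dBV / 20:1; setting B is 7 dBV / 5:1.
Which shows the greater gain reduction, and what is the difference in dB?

A, by 9.45 dB

A: overshoot 15 dB → output overshoot 0.75 dB → GR 14.25 dB.
B: overshoot 6 dB → output overshoot 1.2 dB → GR 4.8 dB.
A reduces 9.45 dB more.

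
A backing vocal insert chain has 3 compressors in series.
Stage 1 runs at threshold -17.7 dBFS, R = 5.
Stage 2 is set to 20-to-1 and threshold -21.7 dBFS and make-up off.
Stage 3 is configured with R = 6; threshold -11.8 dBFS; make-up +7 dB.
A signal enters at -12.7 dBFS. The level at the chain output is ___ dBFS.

Stage 1: -12.7 dBFS is 5 dB over -17.7 dBFS; at 5:1 that becomes 1 dB over, giving -16.7 dBFS.
Stage 2: -16.7 dBFS is 5 dB over -21.7 dBFS; at 20:1 that becomes 0.25 dB over, giving -21.45 dBFS.
Stage 3: below threshold (-21.45 ≤ -11.8); passes unchanged; make-up brings it to -14.45 dBFS.

-14.45 dBFS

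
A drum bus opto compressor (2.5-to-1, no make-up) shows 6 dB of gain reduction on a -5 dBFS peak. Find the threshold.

-15 dBFS

Input is 10 dB above T (since output overshoot × R = input overshoot: (-11 − T)·2.5 = -5 − T gives T = -15 dBFS).
Check: -15 + (-5 − (-15))/2.5 = -15 + 4 = -11 dBFS. ✓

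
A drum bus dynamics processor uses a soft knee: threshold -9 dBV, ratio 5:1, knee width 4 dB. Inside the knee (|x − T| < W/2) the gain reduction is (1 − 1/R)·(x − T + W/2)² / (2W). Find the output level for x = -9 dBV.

-9.4 dBV

x − T + W/2 = -9 − (-9) + 2 = 2.
GR = (1 − 1/5) × 2² / 8 = 0.8 × 4 / 8 = 0.4 dB.
Output = -9 − 0.4 = -9.4 dBV.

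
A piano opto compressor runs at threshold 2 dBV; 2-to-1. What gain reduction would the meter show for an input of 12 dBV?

Overshoot = 12 − 2 = 10 dB.
At 2:1, output sits 10/2 = 5 dB above threshold.
Gain reduction = 10 − 5 = 5 dB.

5 dB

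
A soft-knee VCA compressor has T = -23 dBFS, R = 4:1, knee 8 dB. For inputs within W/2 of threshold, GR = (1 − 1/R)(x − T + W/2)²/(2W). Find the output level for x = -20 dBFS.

x − T + W/2 = -20 − (-23) + 4 = 7.
GR = (1 − 1/4) × 7² / 16 = 0.75 × 49 / 16 = 2.296875 dB.
Output = -20 − 2.296875 = -22.296875 dBFS.

-22.296875 dBFS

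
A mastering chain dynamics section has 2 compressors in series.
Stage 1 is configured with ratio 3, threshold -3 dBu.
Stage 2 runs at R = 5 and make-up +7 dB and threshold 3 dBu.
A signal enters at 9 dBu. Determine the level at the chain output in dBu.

8 dBu

Stage 1: overshoot 12 dB → 12/3 = 4 dB → 1 dBu.
Stage 2: 1 dBu ≤ 3 dBu, so stage 2 doesn't engage; make-up brings it to 8 dBu.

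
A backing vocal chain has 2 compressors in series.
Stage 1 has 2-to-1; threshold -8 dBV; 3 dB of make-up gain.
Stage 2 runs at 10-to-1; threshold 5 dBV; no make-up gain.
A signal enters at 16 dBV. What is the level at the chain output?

Stage 1: overshoot 24 dB → 24/2 = 12 dB → 4 dBV; +3 dB make-up → 7 dBV.
Stage 2: 7 dBV is 2 dB over 5 dBV; at 10:1 that becomes 0.2 dB over, giving 5.2 dBV.

5.2 dBV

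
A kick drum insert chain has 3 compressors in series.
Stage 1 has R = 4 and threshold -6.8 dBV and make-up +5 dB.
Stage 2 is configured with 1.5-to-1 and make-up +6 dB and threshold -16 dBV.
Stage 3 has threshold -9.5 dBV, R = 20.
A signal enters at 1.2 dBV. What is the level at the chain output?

-8.985 dBV

Stage 1: 1.2 dBV is 8 dB over -6.8 dBV; at 4:1 that becomes 2 dB over, giving -4.8 dBV; +5 dB make-up → 0.2 dBV.
Stage 2: 16.2 dB above -16 dBV, reduced 1.5:1 to 10.8 dB above → -5.2 dBV; +6 dB make-up → 0.8 dBV.
Stage 3: 10.3 dB above -9.5 dBV, reduced 20:1 to 0.515 dB above → -8.985 dBV.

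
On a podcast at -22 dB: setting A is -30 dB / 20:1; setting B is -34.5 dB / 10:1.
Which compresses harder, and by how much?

B, by 3.65 dB

A: GR = 8 − 8/20 = 7.6 dB.
B: GR = 12.5 − 12.5/10 = 11.25 dB.
B applies 3.65 dB more gain reduction.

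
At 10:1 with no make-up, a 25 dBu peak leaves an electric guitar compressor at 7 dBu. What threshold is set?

Gain reduction = 25 − 7 = 18 dB; output overshoot = GR / (R − 1) = 18 / 9 = 2 dB.
Threshold = output − output overshoot = 7 − 2 = 5 dBu.

5 dBu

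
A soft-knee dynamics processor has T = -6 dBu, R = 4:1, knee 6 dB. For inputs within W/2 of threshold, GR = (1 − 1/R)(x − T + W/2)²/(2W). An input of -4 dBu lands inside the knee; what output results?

-5.5625 dBu

x − T + W/2 = -4 − (-6) + 3 = 5.
GR = (1 − 1/4) × 5² / 12 = 0.75 × 25 / 12 = 1.5625 dB.
Output = -4 − 1.5625 = -5.5625 dBu.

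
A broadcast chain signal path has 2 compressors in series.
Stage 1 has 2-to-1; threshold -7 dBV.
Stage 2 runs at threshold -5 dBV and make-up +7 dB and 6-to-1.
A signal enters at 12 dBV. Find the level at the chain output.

Stage 1: overshoot 19 dB → 19/2 = 9.5 dB → 2.5 dBV.
Stage 2: 7.5 dB above -5 dBV, reduced 6:1 to 1.25 dB above → -3.75 dBV; +7 dB make-up → 3.25 dBV.

3.25 dBV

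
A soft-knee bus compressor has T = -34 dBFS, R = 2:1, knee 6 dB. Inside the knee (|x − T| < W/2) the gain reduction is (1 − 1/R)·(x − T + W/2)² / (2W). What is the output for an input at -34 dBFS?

-34.375 dBFS

x − T + W/2 = -34 − (-34) + 3 = 3.
GR = (1 − 1/2) × 3² / 12 = 0.5 × 9 / 12 = 0.375 dB.
Output = -34 − 0.375 = -34.375 dBFS.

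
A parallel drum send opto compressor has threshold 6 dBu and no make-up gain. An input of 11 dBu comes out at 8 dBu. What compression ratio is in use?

2.5:1

Input overshoot = 11 − 6 = 5 dB; output overshoot = 8 − 6 = 2 dB.
Ratio = 5 / 2 = 2.5.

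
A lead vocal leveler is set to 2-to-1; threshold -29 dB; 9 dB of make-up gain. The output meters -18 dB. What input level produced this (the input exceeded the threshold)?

Remove make-up: -18 − 9 = -27 dB.
Post-compression overshoot = -27 − (-29) = 2 dB.
Before 2:1 compression the overshoot was 2 × 2 = 4 dB, so input = -29 + 4 = -25 dB.

-25 dB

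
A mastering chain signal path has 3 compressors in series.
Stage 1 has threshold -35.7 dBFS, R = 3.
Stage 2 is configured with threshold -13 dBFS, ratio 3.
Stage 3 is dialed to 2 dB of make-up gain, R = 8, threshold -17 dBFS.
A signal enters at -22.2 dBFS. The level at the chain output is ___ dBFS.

Stage 1: overshoot 13.5 dB → 13.5/3 = 4.5 dB → -31.2 dBFS.
Stage 2: below threshold (-31.2 ≤ -13); passes unchanged; output -31.2 dBFS.
Stage 3: below threshold (-31.2 ≤ -17); passes unchanged; make-up brings it to -29.2 dBFS.

-29.2 dBFS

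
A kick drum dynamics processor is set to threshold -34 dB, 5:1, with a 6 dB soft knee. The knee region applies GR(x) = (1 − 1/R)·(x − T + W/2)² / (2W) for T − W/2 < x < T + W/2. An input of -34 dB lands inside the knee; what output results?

-34.6 dB

x − T + W/2 = -34 − (-34) + 3 = 3.
GR = (1 − 1/5) × 3² / 12 = 0.8 × 9 / 12 = 0.6 dB.
Output = -34 − 0.6 = -34.6 dB.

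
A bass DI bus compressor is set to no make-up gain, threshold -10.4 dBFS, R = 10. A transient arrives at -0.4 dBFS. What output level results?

-9.4 dBFS

-0.4 dBFS sits 10 dB over threshold.
10:1 compression reduces that to 10/10 = 1 dB over.
That puts the output at -9.4 dBFS.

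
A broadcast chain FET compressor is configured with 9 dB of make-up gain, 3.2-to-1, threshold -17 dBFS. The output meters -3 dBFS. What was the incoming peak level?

Stripping the +9 dB make-up gives -12 dBFS at the gain stage.
The compressed level sits -12 − (-17) = 5 dB over threshold.
Input overshoot = R × output overshoot = 16 dB → input = -17 + 16 = -1 dBFS.

-1 dBFS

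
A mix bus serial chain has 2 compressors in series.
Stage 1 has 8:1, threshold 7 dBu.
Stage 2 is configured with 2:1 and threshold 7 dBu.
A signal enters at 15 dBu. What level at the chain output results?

Stage 1: overshoot 8 dB → 8/8 = 1 dB → 8 dBu.
Stage 2: 1 dB above 7 dBu, reduced 2:1 to 0.5 dB above → 7.5 dBu.

7.5 dBu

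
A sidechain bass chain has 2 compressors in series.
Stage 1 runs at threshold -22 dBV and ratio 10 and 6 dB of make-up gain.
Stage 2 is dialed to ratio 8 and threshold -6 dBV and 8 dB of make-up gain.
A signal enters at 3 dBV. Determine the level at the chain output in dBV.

-5.5 dBV

Stage 1: overshoot 25 dB → 25/10 = 2.5 dB → -19.5 dBV; +6 dB make-up → -13.5 dBV.
Stage 2: below threshold (-13.5 ≤ -6); passes unchanged; make-up brings it to -5.5 dBV.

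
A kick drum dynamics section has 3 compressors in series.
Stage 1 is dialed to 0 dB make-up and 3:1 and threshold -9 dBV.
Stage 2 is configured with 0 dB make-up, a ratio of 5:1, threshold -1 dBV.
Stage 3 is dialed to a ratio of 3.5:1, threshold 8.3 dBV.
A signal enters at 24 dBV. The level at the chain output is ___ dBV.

-0.4 dBV

Stage 1: 24 dBV is 33 dB over -9 dBV; at 3:1 that becomes 11 dB over, giving 2 dBV.
Stage 2: 2 dBV is 3 dB over -1 dBV; at 5:1 that becomes 0.6 dB over, giving -0.4 dBV.
Stage 3: -0.4 dBV ≤ 8.3 dBV, so stage 3 doesn't engage; output -0.4 dBV.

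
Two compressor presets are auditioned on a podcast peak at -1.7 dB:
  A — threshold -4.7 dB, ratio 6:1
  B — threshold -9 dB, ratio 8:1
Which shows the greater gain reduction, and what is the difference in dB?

A: 3 dB over, compressed to 0.5 dB over, so 2.5 dB of GR.
B: 7.3 dB over, compressed to 0.9125 dB over, so 6.3875 dB of GR.
Difference: 3.8875 dB in favour of B.

B, by 3.8875 dB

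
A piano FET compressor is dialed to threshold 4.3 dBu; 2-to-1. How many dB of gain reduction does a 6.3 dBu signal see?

1 dB

The signal is 2 dB above threshold.
A 2:1 ratio leaves 1 dB of that excess.
So the signal is attenuated by 2 − 1 = 1 dB.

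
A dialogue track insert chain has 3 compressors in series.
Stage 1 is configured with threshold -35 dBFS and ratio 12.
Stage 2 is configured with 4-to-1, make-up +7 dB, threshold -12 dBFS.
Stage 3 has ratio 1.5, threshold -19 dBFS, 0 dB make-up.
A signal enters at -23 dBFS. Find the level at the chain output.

Stage 1: -23 dBFS is 12 dB over -35 dBFS; at 12:1 that becomes 1 dB over, giving -34 dBFS.
Stage 2: -34 dBFS ≤ -12 dBFS, so stage 2 doesn't engage; make-up brings it to -27 dBFS.
Stage 3: -27 dBFS is at or below the -19 dBFS threshold — no compression; output -27 dBFS.

-27 dBFS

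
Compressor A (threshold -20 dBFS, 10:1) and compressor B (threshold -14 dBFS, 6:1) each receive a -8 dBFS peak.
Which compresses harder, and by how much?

A, by 5.8 dB

A: GR = 12 − 12/10 = 10.8 dB.
B: GR = 6 − 6/6 = 5 dB.
Difference: 5.8 dB in favour of A.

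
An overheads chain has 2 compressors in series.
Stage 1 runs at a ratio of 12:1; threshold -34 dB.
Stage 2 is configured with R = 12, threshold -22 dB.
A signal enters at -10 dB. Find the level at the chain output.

Stage 1: overshoot 24 dB → 24/12 = 2 dB → -32 dB.
Stage 2: -32 dB is at or below the -22 dB threshold — no compression; output -32 dB.

-32 dB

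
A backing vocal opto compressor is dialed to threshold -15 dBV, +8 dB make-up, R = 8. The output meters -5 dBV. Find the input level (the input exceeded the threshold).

1 dBV

Before make-up, the level was -5 − 8 = -13 dBV.
That's 2 dB above the -15 dBV threshold.
Before 8:1 compression the overshoot was 2 × 8 = 16 dB, so input = -15 + 16 = 1 dBV.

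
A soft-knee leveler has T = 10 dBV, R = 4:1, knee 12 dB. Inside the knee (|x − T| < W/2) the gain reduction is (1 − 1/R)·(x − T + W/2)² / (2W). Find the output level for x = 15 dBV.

x − T + W/2 = 15 − 10 + 6 = 11.
GR = (1 − 1/4) × 11² / 24 = 0.75 × 121 / 24 = 3.78125 dB.
Output = 15 − 3.78125 = 11.21875 dBV.

11.21875 dBV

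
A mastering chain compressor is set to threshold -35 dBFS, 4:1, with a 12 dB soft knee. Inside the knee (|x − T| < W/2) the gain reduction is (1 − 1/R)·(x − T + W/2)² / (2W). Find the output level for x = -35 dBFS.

-36.125 dBFS

x − T + W/2 = -35 − (-35) + 6 = 6.
GR = (1 − 1/4) × 6² / 24 = 0.75 × 36 / 24 = 1.125 dB.
Output = -35 − 1.125 = -36.125 dBFS.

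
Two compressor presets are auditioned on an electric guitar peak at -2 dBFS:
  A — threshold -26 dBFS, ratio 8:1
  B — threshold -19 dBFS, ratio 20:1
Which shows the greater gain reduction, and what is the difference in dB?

A, by 4.85 dB

A: overshoot 24 dB → output overshoot 3 dB → GR 21 dB.
B: overshoot 17 dB → output overshoot 0.85 dB → GR 16.15 dB.
Difference: 4.85 dB in favour of A.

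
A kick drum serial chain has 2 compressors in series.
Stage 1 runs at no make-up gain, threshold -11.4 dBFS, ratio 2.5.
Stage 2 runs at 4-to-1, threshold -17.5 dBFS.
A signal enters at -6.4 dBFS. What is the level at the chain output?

-15.475 dBFS

Stage 1: overshoot 5 dB → 5/2.5 = 2 dB → -9.4 dBFS.
Stage 2: 8.1 dB above -17.5 dBFS, reduced 4:1 to 2.025 dB above → -15.475 dBFS.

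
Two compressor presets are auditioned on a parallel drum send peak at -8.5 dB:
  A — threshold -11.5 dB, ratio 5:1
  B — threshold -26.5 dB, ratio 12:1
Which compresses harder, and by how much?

B, by 14.1 dB

A: GR = 3 − 3/5 = 2.4 dB.
B: GR = 18 − 18/12 = 16.5 dB.
B applies 14.1 dB more gain reduction.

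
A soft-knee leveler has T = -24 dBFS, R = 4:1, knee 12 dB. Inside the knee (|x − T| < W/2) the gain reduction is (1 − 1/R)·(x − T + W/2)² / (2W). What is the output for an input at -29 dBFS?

-29.03125 dBFS

x − T + W/2 = -29 − (-24) + 6 = 1.
GR = (1 − 1/4) × 1² / 24 = 0.75 × 1 / 24 = 0.03125 dB.
Output = -29 − 0.03125 = -29.03125 dBFS.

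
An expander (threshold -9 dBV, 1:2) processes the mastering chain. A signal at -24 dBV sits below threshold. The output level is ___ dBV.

The input is 15 dB below the -9 dBV threshold.
A 1:2 expander multiplies undershoot by 2: 15 × 2 = 30 dB below threshold.
Output = -9 − 30 = -39 dBV.

-39 dBV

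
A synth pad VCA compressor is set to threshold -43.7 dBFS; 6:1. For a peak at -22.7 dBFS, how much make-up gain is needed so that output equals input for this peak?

The peak compresses to -43.7 + 21/6 = -40.2 dBFS.
To reach -22.7 dBFS requires -22.7 − (-40.2) = 17.5 dB of make-up.

17.5 dB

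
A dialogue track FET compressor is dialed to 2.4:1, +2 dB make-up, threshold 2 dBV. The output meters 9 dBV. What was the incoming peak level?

Before make-up, the level was 9 − 2 = 7 dBV.
That's 5 dB above the 2 dBV threshold.
Before 2.4:1 compression the overshoot was 5 × 2.4 = 12 dB, so input = 2 + 12 = 14 dBV.

14 dBV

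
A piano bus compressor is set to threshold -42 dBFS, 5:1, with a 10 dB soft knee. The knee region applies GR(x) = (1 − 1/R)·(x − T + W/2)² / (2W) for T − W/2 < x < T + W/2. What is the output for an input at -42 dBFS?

x − T + W/2 = -42 − (-42) + 5 = 5.
GR = (1 − 1/5) × 5² / 20 = 0.8 × 25 / 20 = 1 dB.
Output = -42 − 1 = -43 dBFS.

-43 dBFS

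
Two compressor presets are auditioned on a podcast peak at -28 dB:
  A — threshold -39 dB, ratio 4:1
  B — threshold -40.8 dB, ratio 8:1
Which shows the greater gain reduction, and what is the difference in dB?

B, by 2.95 dB

A: GR = 11 − 11/4 = 8.25 dB.
B: GR = 12.8 − 12.8/8 = 11.2 dB.
Difference: 2.95 dB in favour of B.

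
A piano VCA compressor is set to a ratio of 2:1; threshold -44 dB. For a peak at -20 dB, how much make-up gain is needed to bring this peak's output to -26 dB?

Without make-up, output = threshold + overshoot/2 = -44 + 12 = -32 dB.
Gap to target: 6 dB.

6 dB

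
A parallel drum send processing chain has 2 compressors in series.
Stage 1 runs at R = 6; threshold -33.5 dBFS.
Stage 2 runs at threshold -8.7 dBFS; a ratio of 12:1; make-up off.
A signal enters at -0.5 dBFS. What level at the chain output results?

Stage 1: 33 dB above -33.5 dBFS, reduced 6:1 to 5.5 dB above → -28 dBFS.
Stage 2: below threshold (-28 ≤ -8.7); passes unchanged; output -28 dBFS.

-28 dBFS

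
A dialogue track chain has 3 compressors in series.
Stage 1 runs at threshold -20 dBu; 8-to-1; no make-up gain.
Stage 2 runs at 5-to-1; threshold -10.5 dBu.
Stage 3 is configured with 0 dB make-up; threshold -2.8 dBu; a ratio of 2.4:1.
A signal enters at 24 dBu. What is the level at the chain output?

-14.5 dBu

Stage 1: overshoot 44 dB → 44/8 = 5.5 dB → -14.5 dBu.
Stage 2: -14.5 dBu is at or below the -10.5 dBu threshold — no compression; output -14.5 dBu.
Stage 3: -14.5 dBu ≤ -2.8 dBu, so stage 3 doesn't engage; output -14.5 dBu.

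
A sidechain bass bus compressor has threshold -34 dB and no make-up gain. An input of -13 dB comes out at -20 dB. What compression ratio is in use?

Input overshoot = -13 − (-34) = 21 dB; output overshoot = -20 − (-34) = 14 dB.
Ratio = 21 / 14 = 1.5.

1.5:1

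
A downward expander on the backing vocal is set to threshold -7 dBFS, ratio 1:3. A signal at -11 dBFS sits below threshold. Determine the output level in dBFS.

-19 dBFS

Undershoot = (-7) − (-11) = 4 dB.
At 1:3, that expands to 12 dB under threshold.
Output = -7 − 12 = -19 dBFS.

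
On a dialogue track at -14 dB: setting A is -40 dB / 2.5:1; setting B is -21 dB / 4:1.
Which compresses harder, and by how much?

A, by 10.35 dB

A: 26 dB over, compressed to 10.4 dB over, so 15.6 dB of GR.
B: 7 dB over, compressed to 1.75 dB over, so 5.25 dB of GR.
A applies 10.35 dB more gain reduction.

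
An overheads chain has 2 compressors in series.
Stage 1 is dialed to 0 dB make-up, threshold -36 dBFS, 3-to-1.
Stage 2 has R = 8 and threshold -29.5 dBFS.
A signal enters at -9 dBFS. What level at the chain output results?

-29.1875 dBFS

Stage 1: 27 dB above -36 dBFS, reduced 3:1 to 9 dB above → -27 dBFS.
Stage 2: 2.5 dB above -29.5 dBFS, reduced 8:1 to 0.3125 dB above → -29.1875 dBFS.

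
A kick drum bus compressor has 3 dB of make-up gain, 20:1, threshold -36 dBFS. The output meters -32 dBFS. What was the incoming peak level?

-16 dBFS

Remove make-up: -32 − 3 = -35 dBFS.
That's 1 dB above the -36 dBFS threshold.
Input overshoot = R × output overshoot = 20 dB → input = -36 + 20 = -16 dBFS.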